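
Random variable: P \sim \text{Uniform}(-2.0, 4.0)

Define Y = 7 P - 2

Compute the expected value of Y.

For Y = 7P - 2:
E[Y] = 7 * E[P] - 2
E[P] = (-2 + 4)/2 = 1
E[Y] = 7 * 1 - 2 = 5

5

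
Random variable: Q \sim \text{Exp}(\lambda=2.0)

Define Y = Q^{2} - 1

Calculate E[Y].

E[Y] = 1*E[Q²] - 1
E[Q] = 0.5
E[Q²] = Var(Q) + (E[Q])² = 0.25 + 0.25 = 0.5
E[Y] = 1*0.5 - 1 = -0.5

-0.5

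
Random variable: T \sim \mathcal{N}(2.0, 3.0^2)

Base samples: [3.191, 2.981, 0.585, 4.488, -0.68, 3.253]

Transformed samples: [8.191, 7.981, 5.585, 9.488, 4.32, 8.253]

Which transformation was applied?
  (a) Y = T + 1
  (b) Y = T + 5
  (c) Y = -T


Checking option (b) Y = T + 5:
  T = 3.191 -> Y = 8.191 ✓
  T = 2.981 -> Y = 7.981 ✓
  T = 0.585 -> Y = 5.585 ✓
All samples match this transformation.

(b) T + 5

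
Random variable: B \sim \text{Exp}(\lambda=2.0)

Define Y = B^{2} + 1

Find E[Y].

E[Y] = 1*E[B²] + 1
E[B] = 0.5
E[B²] = Var(B) + (E[B])² = 0.25 + 0.25 = 0.5
E[Y] = 1*0.5 + 1 = 1.5

1.5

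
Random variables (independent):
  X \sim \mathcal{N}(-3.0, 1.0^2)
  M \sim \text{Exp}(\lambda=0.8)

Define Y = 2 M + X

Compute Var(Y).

For independent RVs: Var(aX + bY) = a²Var(X) + b²Var(Y)
Var(X) = 1
Var(M) = 1.5625
Var(Y) = 1²*1 + 2²*1.5625
= 1*1 + 4*1.5625 = 7.25

7.25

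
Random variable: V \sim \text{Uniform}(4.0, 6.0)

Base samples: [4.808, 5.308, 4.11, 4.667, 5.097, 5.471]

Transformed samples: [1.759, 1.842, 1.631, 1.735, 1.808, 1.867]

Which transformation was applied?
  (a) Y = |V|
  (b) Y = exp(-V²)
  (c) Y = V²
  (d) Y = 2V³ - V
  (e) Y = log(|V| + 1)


Checking option (e) Y = log(|V| + 1):
  V = 4.808 -> Y = 1.759 ✓
  V = 5.308 -> Y = 1.842 ✓
  V = 4.11 -> Y = 1.631 ✓
All samples match this transformation.

(e) log(|V| + 1)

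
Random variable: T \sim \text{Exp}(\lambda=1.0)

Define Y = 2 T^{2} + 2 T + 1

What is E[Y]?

E[Y] = 2*E[T²] + 2*E[T] + 1
E[T] = 1
E[T²] = Var(T) + (E[T])² = 1 + 1 = 2
E[Y] = 2*2 + 2*1 + 1 = 7

7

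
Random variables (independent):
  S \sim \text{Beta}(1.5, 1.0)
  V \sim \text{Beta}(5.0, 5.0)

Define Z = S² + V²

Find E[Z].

E[Z] = E[S²] + E[V²]
E[S²] = Var(S) + E[S]² = 0.068571429 + 0.36 = 0.42857143
E[V²] = Var(V) + E[V]² = 0.022727273 + 0.25 = 0.27272727
E[Z] = 0.42857143 + 0.27272727 = 0.7012987

0.7012987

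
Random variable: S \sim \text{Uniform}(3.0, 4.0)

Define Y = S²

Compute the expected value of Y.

E[S²] = Var(S) + (E[S])² = 0.083333333 + 12.25 = 12.333333

12.333333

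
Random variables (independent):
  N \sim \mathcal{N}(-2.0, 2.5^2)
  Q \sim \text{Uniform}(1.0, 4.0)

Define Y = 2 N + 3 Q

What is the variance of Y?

For independent RVs: Var(aX + bY) = a²Var(X) + b²Var(Y)
Var(N) = 6.25
Var(Q) = 0.75
Var(Y) = 2²*6.25 + 3²*0.75
= 4*6.25 + 9*0.75 = 31.75

31.75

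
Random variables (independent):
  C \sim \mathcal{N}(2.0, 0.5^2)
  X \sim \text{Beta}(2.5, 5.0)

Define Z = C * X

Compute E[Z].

For independent RVs: E[XY] = E[X]*E[Y]
E[C] = 2
E[X] = 0.33333333
E[Z] = 2 * 0.33333333 = 0.66666667

0.66666667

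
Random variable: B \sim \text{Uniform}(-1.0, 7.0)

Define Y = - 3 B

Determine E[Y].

For Y = -3B:
E[Y] = -3 * E[B]
E[B] = (-1 + 7)/2 = 3
E[Y] = -3 * 3 = -9

-9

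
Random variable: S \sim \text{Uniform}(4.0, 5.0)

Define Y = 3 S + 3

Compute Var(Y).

For Y = aS + b: Var(Y) = a² * Var(S)
Var(S) = (5 - 4)^2/12 = 0.083333333
Var(Y) = 3² * 0.083333333 = 9 * 0.083333333 = 0.75

0.75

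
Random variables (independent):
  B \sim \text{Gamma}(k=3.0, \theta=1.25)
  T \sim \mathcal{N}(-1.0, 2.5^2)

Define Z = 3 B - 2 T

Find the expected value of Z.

E[Z] = 3*E[B] - 2*E[T]
E[B] = 3.75
E[T] = -1
E[Z] = 3*3.75 - 2*(-1) = 13.25

13.25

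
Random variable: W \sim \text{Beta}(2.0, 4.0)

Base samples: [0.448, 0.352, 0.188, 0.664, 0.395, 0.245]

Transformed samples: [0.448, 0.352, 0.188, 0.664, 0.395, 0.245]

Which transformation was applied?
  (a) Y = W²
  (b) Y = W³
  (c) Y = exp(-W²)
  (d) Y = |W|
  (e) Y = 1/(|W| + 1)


Checking option (d) Y = |W|:
  W = 0.448 -> Y = 0.448 ✓
  W = 0.352 -> Y = 0.352 ✓
  W = 0.188 -> Y = 0.188 ✓
All samples match this transformation.

(d) |W|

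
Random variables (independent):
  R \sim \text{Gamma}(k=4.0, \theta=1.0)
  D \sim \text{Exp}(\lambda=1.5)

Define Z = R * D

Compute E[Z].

For independent RVs: E[XY] = E[X]*E[Y]
E[R] = 4
E[D] = 0.66666667
E[Z] = 4 * 0.66666667 = 2.6666667

2.6666667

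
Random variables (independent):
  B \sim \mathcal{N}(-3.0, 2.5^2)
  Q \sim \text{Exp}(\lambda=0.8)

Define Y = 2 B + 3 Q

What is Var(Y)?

For independent RVs: Var(aX + bY) = a²Var(X) + b²Var(Y)
Var(B) = 6.25
Var(Q) = 1.5625
Var(Y) = 2²*6.25 + 3²*1.5625
= 4*6.25 + 9*1.5625 = 39.0625

39.0625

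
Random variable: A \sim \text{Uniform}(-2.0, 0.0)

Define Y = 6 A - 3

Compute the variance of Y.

For Y = aA + b: Var(Y) = a² * Var(A)
Var(A) = (0 + 2)^2/12 = 0.33333333
Var(Y) = 6² * 0.33333333 = 36 * 0.33333333 = 12

12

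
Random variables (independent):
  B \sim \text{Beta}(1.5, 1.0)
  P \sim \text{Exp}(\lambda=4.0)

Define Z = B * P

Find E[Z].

For independent RVs: E[XY] = E[X]*E[Y]
E[B] = 0.6
E[P] = 0.25
E[Z] = 0.6 * 0.25 = 0.15

0.15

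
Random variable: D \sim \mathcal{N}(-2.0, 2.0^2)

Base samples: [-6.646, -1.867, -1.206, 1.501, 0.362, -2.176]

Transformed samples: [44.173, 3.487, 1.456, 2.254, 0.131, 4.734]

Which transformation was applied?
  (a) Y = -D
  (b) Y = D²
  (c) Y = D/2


Checking option (b) Y = D²:
  D = -6.646 -> Y = 44.173 ✓
  D = -1.867 -> Y = 3.487 ✓
  D = -1.206 -> Y = 1.456 ✓
All samples match this transformation.

(b) D²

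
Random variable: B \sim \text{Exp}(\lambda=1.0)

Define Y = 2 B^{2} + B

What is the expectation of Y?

E[Y] = 2*E[B²] + 1*E[B]
E[B] = 1
E[B²] = Var(B) + (E[B])² = 1 + 1 = 2
E[Y] = 2*2 + 1*1 = 5

5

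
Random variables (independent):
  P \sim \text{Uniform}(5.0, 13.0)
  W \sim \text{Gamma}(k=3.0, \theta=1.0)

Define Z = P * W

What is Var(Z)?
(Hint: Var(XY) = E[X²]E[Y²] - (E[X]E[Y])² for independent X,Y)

Var(XY) = E[X²]E[Y²] - (E[X]E[Y])²
E[P] = 9, Var(P) = 5.3333333
E[W] = 3, Var(W) = 3
E[P²] = 5.3333333 + 9² = 86.333333
E[W²] = 3 + 3² = 12
Var(Z) = 86.333333*12 - (9*3)²
= 1036 - 729 = 307

307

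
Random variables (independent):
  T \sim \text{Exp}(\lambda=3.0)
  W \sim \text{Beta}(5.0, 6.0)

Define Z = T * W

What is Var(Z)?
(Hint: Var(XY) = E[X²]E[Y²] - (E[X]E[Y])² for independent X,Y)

Var(XY) = E[X²]E[Y²] - (E[X]E[Y])²
E[T] = 0.33333333, Var(T) = 0.11111111
E[W] = 0.45454545, Var(W) = 0.020661157
E[T²] = 0.11111111 + 0.33333333² = 0.22222222
E[W²] = 0.020661157 + 0.45454545² = 0.22727273
Var(Z) = 0.22222222*0.22727273 - (0.33333333*0.45454545)²
= 0.050505051 - 0.022956841 = 0.027548209

0.027548209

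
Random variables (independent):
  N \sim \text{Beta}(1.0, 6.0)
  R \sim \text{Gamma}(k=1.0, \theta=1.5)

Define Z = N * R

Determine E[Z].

For independent RVs: E[XY] = E[X]*E[Y]
E[N] = 0.14285714
E[R] = 1.5
E[Z] = 0.14285714 * 1.5 = 0.21428571

0.21428571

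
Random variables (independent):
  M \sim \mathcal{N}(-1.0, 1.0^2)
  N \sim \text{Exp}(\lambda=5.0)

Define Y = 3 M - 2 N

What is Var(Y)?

For independent RVs: Var(aX + bY) = a²Var(X) + b²Var(Y)
Var(M) = 1
Var(N) = 0.04
Var(Y) = 3²*1 + (-2)²*0.04
= 9*1 + 4*0.04 = 9.16

9.16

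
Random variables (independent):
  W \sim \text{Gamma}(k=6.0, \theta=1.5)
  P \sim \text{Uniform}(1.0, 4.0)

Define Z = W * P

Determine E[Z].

For independent RVs: E[XY] = E[X]*E[Y]
E[W] = 9
E[P] = 2.5
E[Z] = 9 * 2.5 = 22.5

22.5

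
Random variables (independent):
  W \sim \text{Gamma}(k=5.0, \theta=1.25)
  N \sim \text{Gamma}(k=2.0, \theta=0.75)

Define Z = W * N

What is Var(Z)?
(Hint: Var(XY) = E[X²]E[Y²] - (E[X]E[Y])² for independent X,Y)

Var(XY) = E[X²]E[Y²] - (E[X]E[Y])²
E[W] = 6.25, Var(W) = 7.8125
E[N] = 1.5, Var(N) = 1.125
E[W²] = 7.8125 + 6.25² = 46.875
E[N²] = 1.125 + 1.5² = 3.375
Var(Z) = 46.875*3.375 - (6.25*1.5)²
= 158.20312 - 87.890625 = 70.3125

70.3125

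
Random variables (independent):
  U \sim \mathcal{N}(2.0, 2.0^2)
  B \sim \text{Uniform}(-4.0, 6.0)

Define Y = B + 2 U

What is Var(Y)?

For independent RVs: Var(aX + bY) = a²Var(X) + b²Var(Y)
Var(U) = 4
Var(B) = 8.3333333
Var(Y) = 2²*4 + 1²*8.3333333
= 4*4 + 1*8.3333333 = 24.333333

24.333333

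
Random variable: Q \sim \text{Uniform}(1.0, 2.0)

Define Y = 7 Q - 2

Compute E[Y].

For Y = 7Q - 2:
E[Y] = 7 * E[Q] - 2
E[Q] = (1 + 2)/2 = 1.5
E[Y] = 7 * 1.5 - 2 = 8.5

8.5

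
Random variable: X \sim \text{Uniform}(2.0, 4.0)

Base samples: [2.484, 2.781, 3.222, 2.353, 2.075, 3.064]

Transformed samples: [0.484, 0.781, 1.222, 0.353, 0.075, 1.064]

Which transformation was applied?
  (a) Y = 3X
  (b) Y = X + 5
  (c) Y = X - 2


Checking option (c) Y = X - 2:
  X = 2.484 -> Y = 0.484 ✓
  X = 2.781 -> Y = 0.781 ✓
  X = 3.222 -> Y = 1.222 ✓
All samples match this transformation.

(c) X - 2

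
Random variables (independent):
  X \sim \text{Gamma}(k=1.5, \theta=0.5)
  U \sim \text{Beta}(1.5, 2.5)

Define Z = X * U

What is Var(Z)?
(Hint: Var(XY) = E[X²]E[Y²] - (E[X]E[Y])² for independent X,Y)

Var(XY) = E[X²]E[Y²] - (E[X]E[Y])²
E[X] = 0.75, Var(X) = 0.375
E[U] = 0.375, Var(U) = 0.046875
E[X²] = 0.375 + 0.75² = 0.9375
E[U²] = 0.046875 + 0.375² = 0.1875
Var(Z) = 0.9375*0.1875 - (0.75*0.375)²
= 0.17578125 - 0.079101562 = 0.096679688

0.096679688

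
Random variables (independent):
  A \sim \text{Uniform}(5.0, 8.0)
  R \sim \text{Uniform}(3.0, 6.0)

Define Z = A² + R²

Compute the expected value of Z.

E[Z] = E[A²] + E[R²]
E[A²] = Var(A) + E[A]² = 0.75 + 42.25 = 43
E[R²] = Var(R) + E[R]² = 0.75 + 20.25 = 21
E[Z] = 43 + 21 = 64

64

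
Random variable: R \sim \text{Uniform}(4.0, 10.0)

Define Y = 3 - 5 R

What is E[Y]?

For Y = -5R + 3:
E[Y] = -5 * E[R] + 3
E[R] = (4 + 10)/2 = 7
E[Y] = -5 * 7 + 3 = -32

-32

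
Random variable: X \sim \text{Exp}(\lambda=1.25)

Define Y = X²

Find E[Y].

Using E[X²] = Var(X) + (E[X])²:
E[X] = 0.8
Var(X) = 1/1.25^2 = 0.64
E[X²] = 0.64 + 0.8² = 0.64 + 0.64 = 1.28

1.28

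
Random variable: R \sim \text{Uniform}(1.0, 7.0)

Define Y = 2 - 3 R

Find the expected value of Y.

For Y = -3R + 2:
E[Y] = -3 * E[R] + 2
E[R] = (1 + 7)/2 = 4
E[Y] = -3 * 4 + 2 = -10

-10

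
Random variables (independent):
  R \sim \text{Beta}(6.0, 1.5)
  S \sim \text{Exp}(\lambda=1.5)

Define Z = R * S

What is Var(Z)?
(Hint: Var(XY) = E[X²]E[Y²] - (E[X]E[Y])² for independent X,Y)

Var(XY) = E[X²]E[Y²] - (E[X]E[Y])²
E[R] = 0.8, Var(R) = 0.018823529
E[S] = 0.66666667, Var(S) = 0.44444444
E[R²] = 0.018823529 + 0.8² = 0.65882353
E[S²] = 0.44444444 + 0.66666667² = 0.88888889
Var(Z) = 0.65882353*0.88888889 - (0.8*0.66666667)²
= 0.58562092 - 0.28444444 = 0.30117647

0.30117647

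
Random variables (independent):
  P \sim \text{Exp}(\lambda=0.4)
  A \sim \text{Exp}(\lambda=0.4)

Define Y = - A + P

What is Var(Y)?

For independent RVs: Var(aX + bY) = a²Var(X) + b²Var(Y)
Var(P) = 6.25
Var(A) = 6.25
Var(Y) = 1²*6.25 + (-1)²*6.25
= 1*6.25 + 1*6.25 = 12.5

12.5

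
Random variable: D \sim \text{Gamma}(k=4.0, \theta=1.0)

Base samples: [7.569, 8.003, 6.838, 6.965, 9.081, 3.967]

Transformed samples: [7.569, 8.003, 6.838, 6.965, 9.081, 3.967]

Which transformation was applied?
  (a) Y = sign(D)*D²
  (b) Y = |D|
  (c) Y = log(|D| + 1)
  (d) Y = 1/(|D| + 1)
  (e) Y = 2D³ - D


Checking option (b) Y = |D|:
  D = 7.569 -> Y = 7.569 ✓
  D = 8.003 -> Y = 8.003 ✓
  D = 6.838 -> Y = 6.838 ✓
All samples match this transformation.

(b) |D|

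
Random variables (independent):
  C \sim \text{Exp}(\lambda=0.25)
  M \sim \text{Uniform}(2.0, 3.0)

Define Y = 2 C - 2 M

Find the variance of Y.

For independent RVs: Var(aX + bY) = a²Var(X) + b²Var(Y)
Var(C) = 16
Var(M) = 0.083333333
Var(Y) = 2²*16 + (-2)²*0.083333333
= 4*16 + 4*0.083333333 = 64.333333

64.333333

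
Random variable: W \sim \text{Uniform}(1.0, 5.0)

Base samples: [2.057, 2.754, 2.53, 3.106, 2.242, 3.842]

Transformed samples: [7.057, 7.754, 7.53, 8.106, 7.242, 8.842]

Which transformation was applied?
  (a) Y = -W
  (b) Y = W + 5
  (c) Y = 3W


Checking option (b) Y = W + 5:
  W = 2.057 -> Y = 7.057 ✓
  W = 2.754 -> Y = 7.754 ✓
  W = 2.53 -> Y = 7.53 ✓
All samples match this transformation.

(b) W + 5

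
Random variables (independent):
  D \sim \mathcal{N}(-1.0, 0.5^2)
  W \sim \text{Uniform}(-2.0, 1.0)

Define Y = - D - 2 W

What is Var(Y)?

For independent RVs: Var(aX + bY) = a²Var(X) + b²Var(Y)
Var(D) = 0.25
Var(W) = 0.75
Var(Y) = (-1)²*0.25 + (-2)²*0.75
= 1*0.25 + 4*0.75 = 3.25

3.25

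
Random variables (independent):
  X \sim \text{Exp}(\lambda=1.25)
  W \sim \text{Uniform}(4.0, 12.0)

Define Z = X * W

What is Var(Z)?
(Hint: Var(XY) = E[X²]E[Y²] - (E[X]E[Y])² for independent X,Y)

Var(XY) = E[X²]E[Y²] - (E[X]E[Y])²
E[X] = 0.8, Var(X) = 0.64
E[W] = 8, Var(W) = 5.3333333
E[X²] = 0.64 + 0.8² = 1.28
E[W²] = 5.3333333 + 8² = 69.333333
Var(Z) = 1.28*69.333333 - (0.8*8)²
= 88.746667 - 40.96 = 47.786667

47.786667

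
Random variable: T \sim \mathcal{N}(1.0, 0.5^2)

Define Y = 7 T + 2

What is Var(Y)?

For Y = aT + b: Var(Y) = a² * Var(T)
Var(T) = 0.5^2 = 0.25
Var(Y) = 7² * 0.25 = 49 * 0.25 = 12.25

12.25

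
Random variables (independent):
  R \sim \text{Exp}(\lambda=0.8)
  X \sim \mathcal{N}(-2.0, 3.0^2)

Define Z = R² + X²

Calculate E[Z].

E[Z] = E[R²] + E[X²]
E[R²] = Var(R) + E[R]² = 1.5625 + 1.5625 = 3.125
E[X²] = Var(X) + E[X]² = 9 + 4 = 13
E[Z] = 3.125 + 13 = 16.125

16.125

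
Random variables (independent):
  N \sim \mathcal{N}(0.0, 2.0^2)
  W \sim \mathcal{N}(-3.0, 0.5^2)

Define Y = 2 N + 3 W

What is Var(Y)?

For independent RVs: Var(aX + bY) = a²Var(X) + b²Var(Y)
Var(N) = 4
Var(W) = 0.25
Var(Y) = 2²*4 + 3²*0.25
= 4*4 + 9*0.25 = 18.25

18.25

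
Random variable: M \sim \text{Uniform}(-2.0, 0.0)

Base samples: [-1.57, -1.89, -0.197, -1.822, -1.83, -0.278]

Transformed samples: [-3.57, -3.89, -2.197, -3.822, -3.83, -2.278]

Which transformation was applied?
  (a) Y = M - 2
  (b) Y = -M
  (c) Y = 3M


Checking option (a) Y = M - 2:
  M = -1.57 -> Y = -3.57 ✓
  M = -1.89 -> Y = -3.89 ✓
  M = -0.197 -> Y = -2.197 ✓
All samples match this transformation.

(a) M - 2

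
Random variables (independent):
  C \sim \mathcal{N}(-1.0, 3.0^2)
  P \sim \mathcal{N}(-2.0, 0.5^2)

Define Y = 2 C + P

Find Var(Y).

For independent RVs: Var(aX + bY) = a²Var(X) + b²Var(Y)
Var(C) = 9
Var(P) = 0.25
Var(Y) = 2²*9 + 1²*0.25
= 4*9 + 1*0.25 = 36.25

36.25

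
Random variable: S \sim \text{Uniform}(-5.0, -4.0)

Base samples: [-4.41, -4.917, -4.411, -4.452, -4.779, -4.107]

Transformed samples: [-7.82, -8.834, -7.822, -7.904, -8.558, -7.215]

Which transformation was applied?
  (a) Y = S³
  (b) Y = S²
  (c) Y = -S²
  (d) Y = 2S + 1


Checking option (d) Y = 2S + 1:
  S = -4.41 -> Y = -7.82 ✓
  S = -4.917 -> Y = -8.834 ✓
  S = -4.411 -> Y = -7.822 ✓
All samples match this transformation.

(d) 2S + 1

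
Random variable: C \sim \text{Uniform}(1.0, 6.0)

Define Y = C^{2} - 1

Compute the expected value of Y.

E[Y] = 1*E[C²] - 1
E[C] = 3.5
E[C²] = Var(C) + (E[C])² = 2.0833333 + 12.25 = 14.333333
E[Y] = 1*14.333333 - 1 = 13.333333

13.333333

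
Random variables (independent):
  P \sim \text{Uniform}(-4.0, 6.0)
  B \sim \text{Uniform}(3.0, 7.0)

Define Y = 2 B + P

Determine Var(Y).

For independent RVs: Var(aX + bY) = a²Var(X) + b²Var(Y)
Var(P) = 8.3333333
Var(B) = 1.3333333
Var(Y) = 1²*8.3333333 + 2²*1.3333333
= 1*8.3333333 + 4*1.3333333 = 13.666667

13.666667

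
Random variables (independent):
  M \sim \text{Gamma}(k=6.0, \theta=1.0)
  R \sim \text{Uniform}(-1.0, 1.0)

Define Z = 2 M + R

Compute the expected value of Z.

E[Z] = 2*E[M] + 1*E[R]
E[M] = 6
E[R] = 0
E[Z] = 2*6 + 1*0 = 12

12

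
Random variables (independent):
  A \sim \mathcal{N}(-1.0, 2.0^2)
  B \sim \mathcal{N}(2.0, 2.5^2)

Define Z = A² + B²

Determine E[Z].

E[Z] = E[A²] + E[B²]
E[A²] = Var(A) + E[A]² = 4 + 1 = 5
E[B²] = Var(B) + E[B]² = 6.25 + 4 = 10.25
E[Z] = 5 + 10.25 = 15.25

15.25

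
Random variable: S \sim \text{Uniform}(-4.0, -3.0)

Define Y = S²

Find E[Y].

Using E[X²] = Var(X) + (E[X])²:
E[S] = -3.5
Var(S) = (-3 + 4)^2/12 = 0.083333333
E[S²] = 0.083333333 + (-3.5)² = 0.083333333 + 12.25 = 12.333333

12.333333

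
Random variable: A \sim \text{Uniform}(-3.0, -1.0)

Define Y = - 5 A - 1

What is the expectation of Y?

For Y = -5A - 1:
E[Y] = -5 * E[A] - 1
E[A] = (-3 - 1)/2 = -2
E[Y] = -5 * (-2) - 1 = 9

9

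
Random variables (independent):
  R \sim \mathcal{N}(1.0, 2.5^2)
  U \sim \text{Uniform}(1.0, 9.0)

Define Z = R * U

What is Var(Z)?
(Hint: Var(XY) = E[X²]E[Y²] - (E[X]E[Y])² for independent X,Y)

Var(XY) = E[X²]E[Y²] - (E[X]E[Y])²
E[R] = 1, Var(R) = 6.25
E[U] = 5, Var(U) = 5.3333333
E[R²] = 6.25 + 1² = 7.25
E[U²] = 5.3333333 + 5² = 30.333333
Var(Z) = 7.25*30.333333 - (1*5)²
= 219.91667 - 25 = 194.91667

194.91667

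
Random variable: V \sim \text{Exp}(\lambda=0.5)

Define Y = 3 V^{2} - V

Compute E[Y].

E[Y] = 3*E[V²] - 1*E[V]
E[V] = 2
E[V²] = Var(V) + (E[V])² = 4 + 4 = 8
E[Y] = 3*8 - 1*2 = 22

22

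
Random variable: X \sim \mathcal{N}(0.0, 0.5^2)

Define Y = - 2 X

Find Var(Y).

For Y = aX + b: Var(Y) = a² * Var(X)
Var(X) = 0.5^2 = 0.25
Var(Y) = (-2)² * 0.25 = 4 * 0.25 = 1

1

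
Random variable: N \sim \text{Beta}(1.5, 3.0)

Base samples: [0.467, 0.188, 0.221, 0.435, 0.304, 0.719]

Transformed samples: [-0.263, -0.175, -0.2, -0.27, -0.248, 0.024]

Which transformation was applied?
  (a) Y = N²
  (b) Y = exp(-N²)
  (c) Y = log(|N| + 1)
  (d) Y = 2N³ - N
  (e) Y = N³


Checking option (d) Y = 2N³ - N:
  N = 0.467 -> Y = -0.263 ✓
  N = 0.188 -> Y = -0.175 ✓
  N = 0.221 -> Y = -0.2 ✓
All samples match this transformation.

(d) 2N³ - N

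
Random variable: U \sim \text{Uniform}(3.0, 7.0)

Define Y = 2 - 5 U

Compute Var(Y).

For Y = aU + b: Var(Y) = a² * Var(U)
Var(U) = (7 - 3)^2/12 = 1.3333333
Var(Y) = (-5)² * 1.3333333 = 25 * 1.3333333 = 33.333333

33.333333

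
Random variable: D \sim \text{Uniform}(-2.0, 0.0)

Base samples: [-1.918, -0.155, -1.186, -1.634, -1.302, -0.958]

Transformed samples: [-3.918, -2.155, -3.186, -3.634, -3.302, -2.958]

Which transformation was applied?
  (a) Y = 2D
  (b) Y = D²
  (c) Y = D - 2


Checking option (c) Y = D - 2:
  D = -1.918 -> Y = -3.918 ✓
  D = -0.155 -> Y = -2.155 ✓
  D = -1.186 -> Y = -3.186 ✓
All samples match this transformation.

(c) D - 2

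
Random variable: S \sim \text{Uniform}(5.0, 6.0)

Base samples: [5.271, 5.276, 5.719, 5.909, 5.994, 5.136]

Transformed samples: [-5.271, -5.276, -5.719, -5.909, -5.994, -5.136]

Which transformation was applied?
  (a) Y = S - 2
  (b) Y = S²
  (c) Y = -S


Checking option (c) Y = -S:
  S = 5.271 -> Y = -5.271 ✓
  S = 5.276 -> Y = -5.276 ✓
  S = 5.719 -> Y = -5.719 ✓
All samples match this transformation.

(c) -S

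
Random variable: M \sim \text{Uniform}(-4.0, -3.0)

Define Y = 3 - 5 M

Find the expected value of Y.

For Y = -5M + 3:
E[Y] = -5 * E[M] + 3
E[M] = (-4 - 3)/2 = -3.5
E[Y] = -5 * (-3.5) + 3 = 20.5

20.5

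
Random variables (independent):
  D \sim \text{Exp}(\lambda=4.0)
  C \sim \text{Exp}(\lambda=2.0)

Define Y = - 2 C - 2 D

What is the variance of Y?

For independent RVs: Var(aX + bY) = a²Var(X) + b²Var(Y)
Var(D) = 0.0625
Var(C) = 0.25
Var(Y) = (-2)²*0.0625 + (-2)²*0.25
= 4*0.0625 + 4*0.25 = 1.25

1.25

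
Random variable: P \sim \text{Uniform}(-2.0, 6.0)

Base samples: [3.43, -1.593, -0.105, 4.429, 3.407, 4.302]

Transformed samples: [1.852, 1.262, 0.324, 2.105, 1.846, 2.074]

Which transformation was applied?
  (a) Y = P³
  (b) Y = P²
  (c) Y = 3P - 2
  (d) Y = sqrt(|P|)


Checking option (d) Y = sqrt(|P|):
  P = 3.43 -> Y = 1.852 ✓
  P = -1.593 -> Y = 1.262 ✓
  P = -0.105 -> Y = 0.324 ✓
All samples match this transformation.

(d) sqrt(|P|)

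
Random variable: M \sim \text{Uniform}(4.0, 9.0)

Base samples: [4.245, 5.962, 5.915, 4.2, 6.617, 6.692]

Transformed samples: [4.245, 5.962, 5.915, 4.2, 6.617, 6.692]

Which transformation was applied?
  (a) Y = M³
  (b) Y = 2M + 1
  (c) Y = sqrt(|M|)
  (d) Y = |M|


Checking option (d) Y = |M|:
  M = 4.245 -> Y = 4.245 ✓
  M = 5.962 -> Y = 5.962 ✓
  M = 5.915 -> Y = 5.915 ✓
All samples match this transformation.

(d) |M|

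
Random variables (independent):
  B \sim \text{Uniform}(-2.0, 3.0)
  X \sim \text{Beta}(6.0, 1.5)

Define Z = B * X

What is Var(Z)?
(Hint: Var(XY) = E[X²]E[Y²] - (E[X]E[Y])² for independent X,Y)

Var(XY) = E[X²]E[Y²] - (E[X]E[Y])²
E[B] = 0.5, Var(B) = 2.0833333
E[X] = 0.8, Var(X) = 0.018823529
E[B²] = 2.0833333 + 0.5² = 2.3333333
E[X²] = 0.018823529 + 0.8² = 0.65882353
Var(Z) = 2.3333333*0.65882353 - (0.5*0.8)²
= 1.5372549 - 0.16 = 1.3772549

1.3772549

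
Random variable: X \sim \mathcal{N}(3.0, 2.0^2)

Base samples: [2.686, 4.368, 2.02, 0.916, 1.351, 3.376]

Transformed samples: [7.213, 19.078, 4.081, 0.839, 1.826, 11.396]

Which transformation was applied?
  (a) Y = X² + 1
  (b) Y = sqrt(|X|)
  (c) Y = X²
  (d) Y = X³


Checking option (c) Y = X²:
  X = 2.686 -> Y = 7.213 ✓
  X = 4.368 -> Y = 19.078 ✓
  X = 2.02 -> Y = 4.081 ✓
All samples match this transformation.

(c) X²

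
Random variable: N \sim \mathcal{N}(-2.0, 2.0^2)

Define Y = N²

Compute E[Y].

E[N²] = Var(N) + (E[N])² = 4 + 4 = 8

8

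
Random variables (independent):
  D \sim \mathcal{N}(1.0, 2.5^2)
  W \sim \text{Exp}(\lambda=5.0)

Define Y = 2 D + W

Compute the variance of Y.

For independent RVs: Var(aX + bY) = a²Var(X) + b²Var(Y)
Var(D) = 6.25
Var(W) = 0.04
Var(Y) = 2²*6.25 + 1²*0.04
= 4*6.25 + 1*0.04 = 25.04

25.04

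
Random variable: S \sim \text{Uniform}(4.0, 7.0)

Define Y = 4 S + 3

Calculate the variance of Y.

For Y = aS + b: Var(Y) = a² * Var(S)
Var(S) = (7 - 4)^2/12 = 0.75
Var(Y) = 4² * 0.75 = 16 * 0.75 = 12

12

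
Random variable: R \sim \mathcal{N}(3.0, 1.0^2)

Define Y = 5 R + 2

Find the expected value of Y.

For Y = 5R + 2:
E[Y] = 5 * E[R] + 2
E[R] = 3.0 = 3
E[Y] = 5 * 3 + 2 = 17

17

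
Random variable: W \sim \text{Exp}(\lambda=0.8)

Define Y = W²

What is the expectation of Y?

Using E[X²] = Var(X) + (E[X])²:
E[W] = 1.25
Var(W) = 1/0.8^2 = 1.5625
E[W²] = 1.5625 + 1.25² = 1.5625 + 1.5625 = 3.125

3.125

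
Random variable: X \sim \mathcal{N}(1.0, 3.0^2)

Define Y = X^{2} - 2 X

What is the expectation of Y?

E[Y] = 1*E[X²] - 2*E[X]
E[X] = 1
E[X²] = Var(X) + (E[X])² = 9 + 1 = 10
E[Y] = 1*10 - 2*1 = 8

8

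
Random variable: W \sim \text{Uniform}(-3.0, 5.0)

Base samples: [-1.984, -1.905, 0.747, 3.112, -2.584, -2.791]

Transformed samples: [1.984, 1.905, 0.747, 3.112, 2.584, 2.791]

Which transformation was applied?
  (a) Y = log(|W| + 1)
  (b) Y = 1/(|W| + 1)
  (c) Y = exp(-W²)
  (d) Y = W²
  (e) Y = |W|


Checking option (e) Y = |W|:
  W = -1.984 -> Y = 1.984 ✓
  W = -1.905 -> Y = 1.905 ✓
  W = 0.747 -> Y = 0.747 ✓
All samples match this transformation.

(e) |W|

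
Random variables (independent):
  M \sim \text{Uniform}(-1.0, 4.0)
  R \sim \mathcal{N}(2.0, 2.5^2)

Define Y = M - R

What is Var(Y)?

For independent RVs: Var(aX + bY) = a²Var(X) + b²Var(Y)
Var(M) = 2.0833333
Var(R) = 6.25
Var(Y) = 1²*2.0833333 + (-1)²*6.25
= 1*2.0833333 + 1*6.25 = 8.3333333

8.3333333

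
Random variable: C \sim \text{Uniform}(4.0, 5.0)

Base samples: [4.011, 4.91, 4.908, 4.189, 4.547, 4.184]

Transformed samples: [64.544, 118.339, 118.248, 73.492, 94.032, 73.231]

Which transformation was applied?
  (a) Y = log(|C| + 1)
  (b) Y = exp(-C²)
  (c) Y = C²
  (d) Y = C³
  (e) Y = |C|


Checking option (d) Y = C³:
  C = 4.011 -> Y = 64.544 ✓
  C = 4.91 -> Y = 118.339 ✓
  C = 4.908 -> Y = 118.248 ✓
All samples match this transformation.

(d) C³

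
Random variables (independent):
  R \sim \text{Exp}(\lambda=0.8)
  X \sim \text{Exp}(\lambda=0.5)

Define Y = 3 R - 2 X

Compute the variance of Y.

For independent RVs: Var(aX + bY) = a²Var(X) + b²Var(Y)
Var(R) = 1.5625
Var(X) = 4
Var(Y) = 3²*1.5625 + (-2)²*4
= 9*1.5625 + 4*4 = 30.0625

30.0625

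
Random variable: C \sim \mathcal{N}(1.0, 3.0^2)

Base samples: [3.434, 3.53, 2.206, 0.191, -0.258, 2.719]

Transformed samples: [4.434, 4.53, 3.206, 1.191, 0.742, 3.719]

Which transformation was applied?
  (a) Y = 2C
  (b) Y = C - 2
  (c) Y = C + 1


Checking option (c) Y = C + 1:
  C = 3.434 -> Y = 4.434 ✓
  C = 3.53 -> Y = 4.53 ✓
  C = 2.206 -> Y = 3.206 ✓
All samples match this transformation.

(c) C + 1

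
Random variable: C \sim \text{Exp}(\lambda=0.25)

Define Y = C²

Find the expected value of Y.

Using E[X²] = Var(X) + (E[X])²:
E[C] = 4
Var(C) = 1/0.25^2 = 16
E[C²] = 16 + 4² = 16 + 16 = 32

32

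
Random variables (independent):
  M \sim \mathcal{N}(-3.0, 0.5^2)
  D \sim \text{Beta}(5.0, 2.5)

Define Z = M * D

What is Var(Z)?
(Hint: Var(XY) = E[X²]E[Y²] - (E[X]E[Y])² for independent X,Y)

Var(XY) = E[X²]E[Y²] - (E[X]E[Y])²
E[M] = -3, Var(M) = 0.25
E[D] = 0.66666667, Var(D) = 0.026143791
E[M²] = 0.25 + (-3)² = 9.25
E[D²] = 0.026143791 + 0.66666667² = 0.47058824
Var(Z) = 9.25*0.47058824 - (-3*0.66666667)²
= 4.3529412 - 4 = 0.35294118

0.35294118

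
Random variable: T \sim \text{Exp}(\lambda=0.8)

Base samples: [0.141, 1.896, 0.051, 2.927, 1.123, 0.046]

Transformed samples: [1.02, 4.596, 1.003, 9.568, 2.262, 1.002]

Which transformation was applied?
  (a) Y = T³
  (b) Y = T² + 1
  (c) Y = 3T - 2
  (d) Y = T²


Checking option (b) Y = T² + 1:
  T = 0.141 -> Y = 1.02 ✓
  T = 1.896 -> Y = 4.596 ✓
  T = 0.051 -> Y = 1.003 ✓
All samples match this transformation.

(b) T² + 1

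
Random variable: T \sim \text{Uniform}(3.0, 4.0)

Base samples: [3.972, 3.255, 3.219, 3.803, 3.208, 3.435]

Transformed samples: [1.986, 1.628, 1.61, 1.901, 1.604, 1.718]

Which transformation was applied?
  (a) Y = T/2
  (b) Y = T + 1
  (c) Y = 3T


Checking option (a) Y = T/2:
  T = 3.972 -> Y = 1.986 ✓
  T = 3.255 -> Y = 1.628 ✓
  T = 3.219 -> Y = 1.61 ✓
All samples match this transformation.

(a) T/2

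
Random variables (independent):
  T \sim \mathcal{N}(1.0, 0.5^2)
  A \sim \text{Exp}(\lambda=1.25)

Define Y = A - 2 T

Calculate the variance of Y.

For independent RVs: Var(aX + bY) = a²Var(X) + b²Var(Y)
Var(T) = 0.25
Var(A) = 0.64
Var(Y) = (-2)²*0.25 + 1²*0.64
= 4*0.25 + 1*0.64 = 1.64

1.64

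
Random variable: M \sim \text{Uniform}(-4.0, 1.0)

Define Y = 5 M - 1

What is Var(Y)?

For Y = aM + b: Var(Y) = a² * Var(M)
Var(M) = (1 + 4)^2/12 = 2.0833333
Var(Y) = 5² * 2.0833333 = 25 * 2.0833333 = 52.083333

52.083333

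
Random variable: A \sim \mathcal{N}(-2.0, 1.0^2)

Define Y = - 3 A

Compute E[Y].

For Y = -3A:
E[Y] = -3 * E[A]
E[A] = -2.0 = -2
E[Y] = -3 * (-2) = 6

6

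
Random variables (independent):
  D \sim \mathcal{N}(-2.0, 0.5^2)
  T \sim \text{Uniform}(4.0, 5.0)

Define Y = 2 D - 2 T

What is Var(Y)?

For independent RVs: Var(aX + bY) = a²Var(X) + b²Var(Y)
Var(D) = 0.25
Var(T) = 0.083333333
Var(Y) = 2²*0.25 + (-2)²*0.083333333
= 4*0.25 + 4*0.083333333 = 1.3333333

1.3333333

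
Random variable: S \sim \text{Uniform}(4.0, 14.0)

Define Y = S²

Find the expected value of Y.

Using E[X²] = Var(X) + (E[X])²:
E[S] = 9
Var(S) = (14 - 4)^2/12 = 8.3333333
E[S²] = 8.3333333 + 9² = 8.3333333 + 81 = 89.333333

89.333333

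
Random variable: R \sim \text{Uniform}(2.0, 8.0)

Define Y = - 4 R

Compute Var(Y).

For Y = aR + b: Var(Y) = a² * Var(R)
Var(R) = (8 - 2)^2/12 = 3
Var(Y) = (-4)² * 3 = 16 * 3 = 48

48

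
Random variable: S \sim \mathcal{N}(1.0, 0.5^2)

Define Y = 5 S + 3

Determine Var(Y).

For Y = aS + b: Var(Y) = a² * Var(S)
Var(S) = 0.5^2 = 0.25
Var(Y) = 5² * 0.25 = 25 * 0.25 = 6.25

6.25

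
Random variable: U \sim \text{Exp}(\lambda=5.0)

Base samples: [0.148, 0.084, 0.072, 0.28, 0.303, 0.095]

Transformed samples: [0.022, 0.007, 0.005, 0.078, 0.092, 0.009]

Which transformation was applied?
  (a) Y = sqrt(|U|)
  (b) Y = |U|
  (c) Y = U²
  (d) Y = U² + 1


Checking option (c) Y = U²:
  U = 0.148 -> Y = 0.022 ✓
  U = 0.084 -> Y = 0.007 ✓
  U = 0.072 -> Y = 0.005 ✓
All samples match this transformation.

(c) U²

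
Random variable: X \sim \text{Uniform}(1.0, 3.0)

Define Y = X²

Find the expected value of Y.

Using E[X²] = Var(X) + (E[X])²:
E[X] = 2
Var(X) = (3 - 1)^2/12 = 0.33333333
E[X²] = 0.33333333 + 2² = 0.33333333 + 4 = 4.3333333

4.3333333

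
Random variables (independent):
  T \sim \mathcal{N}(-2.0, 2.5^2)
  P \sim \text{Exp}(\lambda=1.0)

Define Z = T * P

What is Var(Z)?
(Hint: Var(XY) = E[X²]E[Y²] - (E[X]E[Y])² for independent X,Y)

Var(XY) = E[X²]E[Y²] - (E[X]E[Y])²
E[T] = -2, Var(T) = 6.25
E[P] = 1, Var(P) = 1
E[T²] = 6.25 + (-2)² = 10.25
E[P²] = 1 + 1² = 2
Var(Z) = 10.25*2 - (-2*1)²
= 20.5 - 4 = 16.5

16.5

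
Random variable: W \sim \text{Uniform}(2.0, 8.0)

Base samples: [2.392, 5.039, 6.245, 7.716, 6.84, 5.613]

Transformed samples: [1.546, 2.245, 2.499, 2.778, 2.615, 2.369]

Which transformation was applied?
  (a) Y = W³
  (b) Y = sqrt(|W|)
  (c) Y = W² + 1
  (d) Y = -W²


Checking option (b) Y = sqrt(|W|):
  W = 2.392 -> Y = 1.546 ✓
  W = 5.039 -> Y = 2.245 ✓
  W = 6.245 -> Y = 2.499 ✓
All samples match this transformation.

(b) sqrt(|W|)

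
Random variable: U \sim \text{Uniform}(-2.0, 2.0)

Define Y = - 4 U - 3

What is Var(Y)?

For Y = aU + b: Var(Y) = a² * Var(U)
Var(U) = (2 + 2)^2/12 = 1.3333333
Var(Y) = (-4)² * 1.3333333 = 16 * 1.3333333 = 21.333333

21.333333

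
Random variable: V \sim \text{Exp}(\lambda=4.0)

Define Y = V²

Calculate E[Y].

E[V²] = Var(V) + (E[V])² = 0.0625 + 0.0625 = 0.125

0.125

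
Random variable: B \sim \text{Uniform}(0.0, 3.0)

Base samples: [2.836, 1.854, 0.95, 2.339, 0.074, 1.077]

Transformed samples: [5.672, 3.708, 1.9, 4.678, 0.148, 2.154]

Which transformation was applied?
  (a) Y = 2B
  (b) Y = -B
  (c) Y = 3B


Checking option (a) Y = 2B:
  B = 2.836 -> Y = 5.672 ✓
  B = 1.854 -> Y = 3.708 ✓
  B = 0.95 -> Y = 1.9 ✓
All samples match this transformation.

(a) 2B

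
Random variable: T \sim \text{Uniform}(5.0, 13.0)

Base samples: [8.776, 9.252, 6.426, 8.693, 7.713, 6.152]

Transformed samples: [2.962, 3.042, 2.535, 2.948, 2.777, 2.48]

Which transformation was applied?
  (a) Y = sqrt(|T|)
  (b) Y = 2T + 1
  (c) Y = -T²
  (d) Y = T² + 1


Checking option (a) Y = sqrt(|T|):
  T = 8.776 -> Y = 2.962 ✓
  T = 9.252 -> Y = 3.042 ✓
  T = 6.426 -> Y = 2.535 ✓
All samples match this transformation.

(a) sqrt(|T|)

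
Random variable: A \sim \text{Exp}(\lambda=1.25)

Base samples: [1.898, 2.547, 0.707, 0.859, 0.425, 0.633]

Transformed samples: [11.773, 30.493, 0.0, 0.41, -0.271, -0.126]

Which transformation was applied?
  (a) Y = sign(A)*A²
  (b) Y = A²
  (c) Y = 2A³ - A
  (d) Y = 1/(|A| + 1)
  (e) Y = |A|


Checking option (c) Y = 2A³ - A:
  A = 1.898 -> Y = 11.773 ✓
  A = 2.547 -> Y = 30.493 ✓
  A = 0.707 -> Y = 0.0 ✓
All samples match this transformation.

(c) 2A³ - A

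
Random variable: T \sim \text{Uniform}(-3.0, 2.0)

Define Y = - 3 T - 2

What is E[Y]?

For Y = -3T - 2:
E[Y] = -3 * E[T] - 2
E[T] = (-3 + 2)/2 = -0.5
E[Y] = -3 * (-0.5) - 2 = -0.5

-0.5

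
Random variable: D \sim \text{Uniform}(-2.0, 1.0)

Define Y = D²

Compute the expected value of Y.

Using E[X²] = Var(X) + (E[X])²:
E[D] = -0.5
Var(D) = (1 + 2)^2/12 = 0.75
E[D²] = 0.75 + (-0.5)² = 0.75 + 0.25 = 1

1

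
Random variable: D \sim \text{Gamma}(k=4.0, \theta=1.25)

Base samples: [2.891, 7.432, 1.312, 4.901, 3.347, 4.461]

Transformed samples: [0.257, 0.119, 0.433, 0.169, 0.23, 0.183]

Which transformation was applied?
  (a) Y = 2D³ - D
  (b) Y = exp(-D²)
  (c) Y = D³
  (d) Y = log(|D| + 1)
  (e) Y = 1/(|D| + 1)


Checking option (e) Y = 1/(|D| + 1):
  D = 2.891 -> Y = 0.257 ✓
  D = 7.432 -> Y = 0.119 ✓
  D = 1.312 -> Y = 0.433 ✓
All samples match this transformation.

(e) 1/(|D| + 1)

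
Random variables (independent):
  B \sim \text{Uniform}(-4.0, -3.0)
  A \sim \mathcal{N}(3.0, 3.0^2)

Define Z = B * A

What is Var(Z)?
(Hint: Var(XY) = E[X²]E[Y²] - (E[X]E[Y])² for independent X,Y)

Var(XY) = E[X²]E[Y²] - (E[X]E[Y])²
E[B] = -3.5, Var(B) = 0.083333333
E[A] = 3, Var(A) = 9
E[B²] = 0.083333333 + (-3.5)² = 12.333333
E[A²] = 9 + 3² = 18
Var(Z) = 12.333333*18 - (-3.5*3)²
= 222 - 110.25 = 111.75

111.75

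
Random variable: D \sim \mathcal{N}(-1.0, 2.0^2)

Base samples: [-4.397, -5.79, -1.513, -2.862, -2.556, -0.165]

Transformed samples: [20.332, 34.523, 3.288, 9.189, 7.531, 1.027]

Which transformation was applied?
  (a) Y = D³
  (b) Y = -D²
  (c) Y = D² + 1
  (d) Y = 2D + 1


Checking option (c) Y = D² + 1:
  D = -4.397 -> Y = 20.332 ✓
  D = -5.79 -> Y = 34.523 ✓
  D = -1.513 -> Y = 3.288 ✓
All samples match this transformation.

(c) D² + 1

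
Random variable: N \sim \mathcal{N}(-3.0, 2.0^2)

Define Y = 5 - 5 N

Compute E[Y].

For Y = -5N + 5:
E[Y] = -5 * E[N] + 5
E[N] = -3.0 = -3
E[Y] = -5 * (-3) + 5 = 20

20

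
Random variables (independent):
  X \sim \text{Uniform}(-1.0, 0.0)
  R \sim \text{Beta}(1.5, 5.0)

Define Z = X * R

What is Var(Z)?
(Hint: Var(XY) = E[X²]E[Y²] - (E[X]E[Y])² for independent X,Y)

Var(XY) = E[X²]E[Y²] - (E[X]E[Y])²
E[X] = -0.5, Var(X) = 0.083333333
E[R] = 0.23076923, Var(R) = 0.023668639
E[X²] = 0.083333333 + (-0.5)² = 0.33333333
E[R²] = 0.023668639 + 0.23076923² = 0.076923077
Var(Z) = 0.33333333*0.076923077 - (-0.5*0.23076923)²
= 0.025641026 - 0.013313609 = 0.012327416

0.012327416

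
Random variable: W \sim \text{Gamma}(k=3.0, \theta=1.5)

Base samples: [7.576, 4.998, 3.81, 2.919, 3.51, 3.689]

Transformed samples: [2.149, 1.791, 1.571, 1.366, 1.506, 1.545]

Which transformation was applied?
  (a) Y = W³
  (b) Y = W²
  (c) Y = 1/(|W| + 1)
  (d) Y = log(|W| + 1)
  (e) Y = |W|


Checking option (d) Y = log(|W| + 1):
  W = 7.576 -> Y = 2.149 ✓
  W = 4.998 -> Y = 1.791 ✓
  W = 3.81 -> Y = 1.571 ✓
All samples match this transformation.

(d) log(|W| + 1)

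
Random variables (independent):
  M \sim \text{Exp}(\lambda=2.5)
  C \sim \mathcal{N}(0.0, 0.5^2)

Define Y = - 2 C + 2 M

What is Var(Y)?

For independent RVs: Var(aX + bY) = a²Var(X) + b²Var(Y)
Var(M) = 0.16
Var(C) = 0.25
Var(Y) = 2²*0.16 + (-2)²*0.25
= 4*0.16 + 4*0.25 = 1.64

1.64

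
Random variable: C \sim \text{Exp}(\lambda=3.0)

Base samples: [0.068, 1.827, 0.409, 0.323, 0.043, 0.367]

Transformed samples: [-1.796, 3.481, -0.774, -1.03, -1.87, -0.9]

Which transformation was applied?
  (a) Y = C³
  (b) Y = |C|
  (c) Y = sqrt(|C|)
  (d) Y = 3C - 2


Checking option (d) Y = 3C - 2:
  C = 0.068 -> Y = -1.796 ✓
  C = 1.827 -> Y = 3.481 ✓
  C = 0.409 -> Y = -0.774 ✓
All samples match this transformation.

(d) 3C - 2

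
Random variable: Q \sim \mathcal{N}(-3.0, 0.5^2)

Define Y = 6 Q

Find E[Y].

For Y = 6Q:
E[Y] = 6 * E[Q]
E[Q] = -3.0 = -3
E[Y] = 6 * (-3) = -18

-18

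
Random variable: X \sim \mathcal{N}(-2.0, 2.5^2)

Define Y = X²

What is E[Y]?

E[X²] = Var(X) + (E[X])² = 6.25 + 4 = 10.25

10.25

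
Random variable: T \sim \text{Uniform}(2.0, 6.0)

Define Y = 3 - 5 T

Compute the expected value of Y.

For Y = -5T + 3:
E[Y] = -5 * E[T] + 3
E[T] = (2 + 6)/2 = 4
E[Y] = -5 * 4 + 3 = -17

-17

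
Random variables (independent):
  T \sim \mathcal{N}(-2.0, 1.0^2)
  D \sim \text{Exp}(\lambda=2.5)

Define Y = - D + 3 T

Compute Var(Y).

For independent RVs: Var(aX + bY) = a²Var(X) + b²Var(Y)
Var(T) = 1
Var(D) = 0.16
Var(Y) = 3²*1 + (-1)²*0.16
= 9*1 + 1*0.16 = 9.16

9.16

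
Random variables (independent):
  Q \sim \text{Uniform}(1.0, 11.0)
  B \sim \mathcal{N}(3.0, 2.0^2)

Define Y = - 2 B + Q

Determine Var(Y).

For independent RVs: Var(aX + bY) = a²Var(X) + b²Var(Y)
Var(Q) = 8.3333333
Var(B) = 4
Var(Y) = 1²*8.3333333 + (-2)²*4
= 1*8.3333333 + 4*4 = 24.333333

24.333333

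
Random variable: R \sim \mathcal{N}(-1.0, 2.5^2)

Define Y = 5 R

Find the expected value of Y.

For Y = 5R:
E[Y] = 5 * E[R]
E[R] = -1.0 = -1
E[Y] = 5 * (-1) = -5

-5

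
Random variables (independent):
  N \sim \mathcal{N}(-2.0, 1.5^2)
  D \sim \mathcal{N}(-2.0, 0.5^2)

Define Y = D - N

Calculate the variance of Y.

For independent RVs: Var(aX + bY) = a²Var(X) + b²Var(Y)
Var(N) = 2.25
Var(D) = 0.25
Var(Y) = (-1)²*2.25 + 1²*0.25
= 1*2.25 + 1*0.25 = 2.5

2.5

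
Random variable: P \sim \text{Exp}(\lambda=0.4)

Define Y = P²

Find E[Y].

E[P²] = Var(P) + (E[P])² = 6.25 + 6.25 = 12.5

12.5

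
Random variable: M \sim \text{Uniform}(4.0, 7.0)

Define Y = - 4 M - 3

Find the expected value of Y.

For Y = -4M - 3:
E[Y] = -4 * E[M] - 3
E[M] = (4 + 7)/2 = 5.5
E[Y] = -4 * 5.5 - 3 = -25

-25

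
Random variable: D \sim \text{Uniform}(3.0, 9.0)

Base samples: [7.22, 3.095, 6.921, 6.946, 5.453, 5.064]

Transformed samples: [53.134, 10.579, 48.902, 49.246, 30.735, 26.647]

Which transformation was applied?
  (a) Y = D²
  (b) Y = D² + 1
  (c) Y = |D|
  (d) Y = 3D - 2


Checking option (b) Y = D² + 1:
  D = 7.22 -> Y = 53.134 ✓
  D = 3.095 -> Y = 10.579 ✓
  D = 6.921 -> Y = 48.902 ✓
All samples match this transformation.

(b) D² + 1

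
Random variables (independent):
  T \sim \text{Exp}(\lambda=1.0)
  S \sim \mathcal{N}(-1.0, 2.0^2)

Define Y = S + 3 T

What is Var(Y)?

For independent RVs: Var(aX + bY) = a²Var(X) + b²Var(Y)
Var(T) = 1
Var(S) = 4
Var(Y) = 3²*1 + 1²*4
= 9*1 + 1*4 = 13

13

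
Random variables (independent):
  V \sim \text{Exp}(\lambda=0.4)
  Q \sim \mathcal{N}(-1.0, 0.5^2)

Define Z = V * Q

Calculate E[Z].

For independent RVs: E[XY] = E[X]*E[Y]
E[V] = 2.5
E[Q] = -1
E[Z] = 2.5 * (-1) = -2.5

-2.5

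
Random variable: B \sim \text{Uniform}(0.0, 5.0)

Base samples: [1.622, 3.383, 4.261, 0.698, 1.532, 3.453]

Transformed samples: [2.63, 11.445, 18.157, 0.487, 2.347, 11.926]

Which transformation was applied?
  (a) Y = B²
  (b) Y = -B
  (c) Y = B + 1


Checking option (a) Y = B²:
  B = 1.622 -> Y = 2.63 ✓
  B = 3.383 -> Y = 11.445 ✓
  B = 4.261 -> Y = 18.157 ✓
All samples match this transformation.

(a) B²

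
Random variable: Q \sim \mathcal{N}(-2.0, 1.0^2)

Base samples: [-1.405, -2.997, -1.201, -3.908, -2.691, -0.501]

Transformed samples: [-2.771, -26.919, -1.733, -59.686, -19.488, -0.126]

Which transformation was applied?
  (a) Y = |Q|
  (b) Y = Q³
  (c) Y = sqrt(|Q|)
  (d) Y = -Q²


Checking option (b) Y = Q³:
  Q = -1.405 -> Y = -2.771 ✓
  Q = -2.997 -> Y = -26.919 ✓
  Q = -1.201 -> Y = -1.733 ✓
All samples match this transformation.

(b) Q³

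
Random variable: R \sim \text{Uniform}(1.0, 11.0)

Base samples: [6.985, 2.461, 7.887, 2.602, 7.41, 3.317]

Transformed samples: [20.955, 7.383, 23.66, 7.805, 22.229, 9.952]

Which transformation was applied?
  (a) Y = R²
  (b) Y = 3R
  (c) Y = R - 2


Checking option (b) Y = 3R:
  R = 6.985 -> Y = 20.955 ✓
  R = 2.461 -> Y = 7.383 ✓
  R = 7.887 -> Y = 23.66 ✓
All samples match this transformation.

(b) 3R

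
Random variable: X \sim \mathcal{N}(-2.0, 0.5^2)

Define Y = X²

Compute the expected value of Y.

E[X²] = Var(X) + (E[X])² = 0.25 + 4 = 4.25

4.25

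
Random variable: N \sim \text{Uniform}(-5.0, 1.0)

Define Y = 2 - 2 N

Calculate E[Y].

For Y = -2N + 2:
E[Y] = -2 * E[N] + 2
E[N] = (-5 + 1)/2 = -2
E[Y] = -2 * (-2) + 2 = 6

6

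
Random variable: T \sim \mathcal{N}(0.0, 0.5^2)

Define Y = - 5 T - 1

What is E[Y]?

For Y = -5T - 1:
E[Y] = -5 * E[T] - 1
E[T] = 0.0 = 0
E[Y] = -5 * 0 - 1 = -1

-1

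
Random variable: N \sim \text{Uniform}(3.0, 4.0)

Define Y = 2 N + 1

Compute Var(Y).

For Y = aN + b: Var(Y) = a² * Var(N)
Var(N) = (4 - 3)^2/12 = 0.083333333
Var(Y) = 2² * 0.083333333 = 4 * 0.083333333 = 0.33333333

0.33333333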